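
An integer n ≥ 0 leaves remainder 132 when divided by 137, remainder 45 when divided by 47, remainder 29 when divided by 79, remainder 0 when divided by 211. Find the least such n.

From n ≡ 132 (mod 137) write n = 132 + 137t. Substituting into n ≡ 45 (mod 47) gives 137t ≡ 7 (mod 47), and since 43⁻¹ ≡ 35 (mod 47), t ≡ 10. Hence n ≡ 132 + 137·10 = 1502 (mod 6439).
From n ≡ 1502 (mod 6439) write n = 1502 + 6439t. Substituting into n ≡ 29 (mod 79) gives 6439t ≡ 28 (mod 79), and since 40⁻¹ ≡ 2 (mod 79), t ≡ 56. Hence n ≡ 1502 + 6439·56 = 362086 (mod 508681).
From n ≡ 362086 (mod 508681) write n = 362086 + 508681t. Substituting into n ≡ 0 (mod 211) gives 508681t ≡ 201 (mod 211), and since 171⁻¹ ≡ 58 (mod 211), t ≡ 53. Hence n ≡ 362086 + 508681·53 = 27322179 (mod 107331691).

27322179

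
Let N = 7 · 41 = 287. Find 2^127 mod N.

128

Mod 7: 2 ≡ 2; by Fermat, exponent reduces to 127 mod 6 = 1; 2^1 ≡ 2 (mod 7).
Mod 41: 2 ≡ 2; by Fermat, exponent reduces to 127 mod 40 = 7; 2^7 ≡ 5 (mod 41).
Combine by CRT: x ≡ 2 (mod 7), x ≡ 5 (mod 41) ⇒ x ≡ 128 (mod 287).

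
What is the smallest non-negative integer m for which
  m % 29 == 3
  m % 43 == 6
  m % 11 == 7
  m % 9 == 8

Combine the congruences pairwise.
From m ≡ 3 (mod 29) write m = 3 + 29t. Substituting into m ≡ 6 (mod 43) gives 29t ≡ 3 (mod 43), and since 29⁻¹ ≡ 3 (mod 43), t ≡ 9. Hence m ≡ 3 + 29·9 = 264 (mod 1247).
From m ≡ 264 (mod 1247) write m = 264 + 1247t. Substituting into m ≡ 7 (mod 11) gives 1247t ≡ 7 (mod 11), and since 4⁻¹ ≡ 3 (mod 11), t ≡ 10. Hence m ≡ 264 + 1247·10 = 12734 (mod 13717).
From m ≡ 12734 (mod 13717) write m = 12734 + 13717t. Substituting into m ≡ 8 (mod 9) gives 13717t ≡ 0 (mod 9), and since 1⁻¹ ≡ 1 (mod 9), t ≡ 0. Hence m ≡ 12734 + 13717·0 = 12734 (mod 123453).

12734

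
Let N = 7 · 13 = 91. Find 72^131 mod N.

67

Mod 7: 72 ≡ 2; by Fermat, exponent reduces to 131 mod 6 = 5; 2^5 ≡ 4 (mod 7).
Mod 13: 72 ≡ 7; by Fermat, exponent reduces to 131 mod 12 = 11; 7^11 ≡ 2 (mod 13).
Combine by CRT: x ≡ 4 (mod 7), x ≡ 2 (mod 13) ⇒ x ≡ 67 (mod 91).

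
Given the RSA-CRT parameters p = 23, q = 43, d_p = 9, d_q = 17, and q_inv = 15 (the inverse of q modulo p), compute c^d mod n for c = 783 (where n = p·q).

m₁ = c^(d_p) mod p: c ≡ 1 (mod 23), and 1^9 mod 23 = 1.
m₂ = c^(d_q) mod q: c ≡ 9 (mod 43), and 9^17 mod 43 = 31.
h = q_inv·(m₁ − m₂) mod p = 15·(1 − 31) mod 23 = 10.
m = m₂ + h·q = 31 + 10·43 = 461.

461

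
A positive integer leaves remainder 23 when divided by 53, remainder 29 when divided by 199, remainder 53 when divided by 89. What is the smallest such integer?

807372

Combine the congruences pairwise.
From m ≡ 23 (mod 53) write m = 23 + 53t. Substituting into m ≡ 29 (mod 199) gives 53t ≡ 6 (mod 199), and since 53⁻¹ ≡ 184 (mod 199), t ≡ 109. Hence m ≡ 23 + 53·109 = 5800 (mod 10547).
From m ≡ 5800 (mod 10547) write m = 5800 + 10547t. Substituting into m ≡ 53 (mod 89) gives 10547t ≡ 38 (mod 89), and since 45⁻¹ ≡ 2 (mod 89), t ≡ 76. Hence m ≡ 5800 + 10547·76 = 807372 (mod 938683).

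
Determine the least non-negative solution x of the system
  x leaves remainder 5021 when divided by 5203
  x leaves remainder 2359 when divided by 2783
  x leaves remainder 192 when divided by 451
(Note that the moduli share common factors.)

3673136

Combine the congruences pairwise.
gcd(5203, 2783) = 121 and 121 | (2359 − 5021), so the pair is consistent; merging gives x ≡ 83066 (mod 119669), where 119669 = lcm(5203, 2783).
gcd(119669, 451) = 11 and 11 | (192 − 83066), so the pair is consistent; merging gives x ≡ 3673136 (mod 4906429), where 4906429 = lcm(119669, 451).
The solution is unique modulo lcm(5203, 2783, 451) = 4906429.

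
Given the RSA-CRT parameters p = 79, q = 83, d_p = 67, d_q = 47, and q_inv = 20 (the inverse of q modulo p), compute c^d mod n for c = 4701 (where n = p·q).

m₁ = c^(d_p) mod p: c ≡ 40 (mod 79), and 40^67 mod 79 = 73.
m₂ = c^(d_q) mod q: c ≡ 53 (mod 83), and 53^47 mod 83 = 39.
h = q_inv·(m₁ − m₂) mod p = 20·(73 − 39) mod 79 = 48.
m = m₂ + h·q = 39 + 48·83 = 4023.

4023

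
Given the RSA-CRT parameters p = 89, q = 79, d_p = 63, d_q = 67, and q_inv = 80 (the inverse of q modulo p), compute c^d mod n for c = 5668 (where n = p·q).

m₁ = c^(d_p) mod p: c ≡ 61 (mod 89), and 61^63 mod 89 = 19.
m₂ = c^(d_q) mod q: c ≡ 59 (mod 79), and 59^67 mod 79 = 43.
h = q_inv·(m₁ − m₂) mod p = 80·(19 − 43) mod 89 = 38.
m = m₂ + h·q = 43 + 38·79 = 3045.

3045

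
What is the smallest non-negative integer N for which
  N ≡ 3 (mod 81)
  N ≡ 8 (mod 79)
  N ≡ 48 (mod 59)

Combine the congruences pairwise.
From N ≡ 3 (mod 81) write N = 3 + 81t. Substituting into N ≡ 8 (mod 79) gives 81t ≡ 5 (mod 79), and since 2⁻¹ ≡ 40 (mod 79), t ≡ 42. Hence N ≡ 3 + 81·42 = 3405 (mod 6399).
From N ≡ 3405 (mod 6399) write N = 3405 + 6399t. Substituting into N ≡ 48 (mod 59) gives 6399t ≡ 6 (mod 59), and since 27⁻¹ ≡ 35 (mod 59), t ≡ 33. Hence N ≡ 3405 + 6399·33 = 214572 (mod 377541).

214572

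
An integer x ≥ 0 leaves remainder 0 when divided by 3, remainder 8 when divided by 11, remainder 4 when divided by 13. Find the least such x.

Combine the congruences pairwise.
From x ≡ 0 (mod 3) write x = 0 + 3t. Substituting into x ≡ 8 (mod 11) gives 3t ≡ 8 (mod 11), and since 3⁻¹ ≡ 4 (mod 11), t ≡ 10. Hence x ≡ 0 + 3·10 = 30 (mod 33).
From x ≡ 30 (mod 33) write x = 30 + 33t. Substituting into x ≡ 4 (mod 13) gives 33t ≡ 0 (mod 13), and since 7⁻¹ ≡ 2 (mod 13), t ≡ 0. Hence x ≡ 30 + 33·0 = 30 (mod 429).

30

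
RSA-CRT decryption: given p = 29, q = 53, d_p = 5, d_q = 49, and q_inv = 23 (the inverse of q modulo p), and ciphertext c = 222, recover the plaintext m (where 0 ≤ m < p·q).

m₁ = c^(d_p) mod p: c ≡ 19 (mod 29), and 19^5 mod 29 = 21.
m₂ = c^(d_q) mod q: c ≡ 10 (mod 53), and 10^49 mod 53 = 15.
h = q_inv·(m₁ − m₂) mod p = 23·(21 − 15) mod 29 = 22.
m = m₂ + h·q = 15 + 22·53 = 1181.

1181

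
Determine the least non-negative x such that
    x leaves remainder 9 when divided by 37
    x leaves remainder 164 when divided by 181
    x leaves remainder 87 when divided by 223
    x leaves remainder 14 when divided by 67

51147144

The moduli are pairwise coprime; N = 37·181·223·67 = 100059877.
N/37 = 2704321; 2704321 ≡ 28 (mod 37); 28·4 ≡ 1, so inverse 4.
N/181 = 552817; 552817 ≡ 43 (mod 181); 43·80 ≡ 1, so inverse 80.
N/223 = 448699; 448699 ≡ 23 (mod 223); 23·97 ≡ 1, so inverse 97.
N/67 = 1493431; 1493431 ≡ 1 (mod 67), inverse 1.
x ≡ 9·2704321·4 + 164·552817·80 + 87·448699·97 + 14·1493431·1 = 11157793491.
11157793491 mod 100059877 = 51147144.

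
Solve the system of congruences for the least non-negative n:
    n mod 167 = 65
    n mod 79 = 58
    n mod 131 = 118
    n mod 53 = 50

21413640

Combine the congruences pairwise.
From n ≡ 65 (mod 167) write n = 65 + 167t. Substituting into n ≡ 58 (mod 79) gives 167t ≡ 72 (mod 79), and since 9⁻¹ ≡ 44 (mod 79), t ≡ 8. Hence n ≡ 65 + 167·8 = 1401 (mod 13193).
From n ≡ 1401 (mod 13193) write n = 1401 + 13193t. Substituting into n ≡ 118 (mod 131) gives 13193t ≡ 27 (mod 131), and since 93⁻¹ ≡ 31 (mod 131), t ≡ 51. Hence n ≡ 1401 + 13193·51 = 674244 (mod 1728283).
From n ≡ 674244 (mod 1728283) write n = 674244 + 1728283t. Substituting into n ≡ 50 (mod 53) gives 1728283t ≡ 19 (mod 53), and since 6⁻¹ ≡ 9 (mod 53), t ≡ 12. Hence n ≡ 674244 + 1728283·12 = 21413640 (mod 91598999).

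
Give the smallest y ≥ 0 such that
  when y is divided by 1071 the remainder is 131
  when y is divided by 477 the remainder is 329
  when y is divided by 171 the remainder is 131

gcd(1071, 477) = 9 and 9 | (329 − 131), so the pair is consistent; merging gives y ≡ 19409 (mod 56763), where 56763 = lcm(1071, 477).
gcd(56763, 171) = 9 and 9 | (131 − 19409), so the pair is consistent; merging gives y ≡ 814091 (mod 1078497), where 1078497 = lcm(56763, 171).
The solution is unique modulo lcm(1071, 477, 171) = 1078497.

814091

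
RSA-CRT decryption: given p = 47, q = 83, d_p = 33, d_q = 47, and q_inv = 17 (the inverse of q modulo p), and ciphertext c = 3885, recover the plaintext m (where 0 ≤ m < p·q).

3724

m₁ = c^(d_p) mod p: c ≡ 31 (mod 47), and 31^33 mod 47 = 11.
m₂ = c^(d_q) mod q: c ≡ 67 (mod 83), and 67^47 mod 83 = 72.
h = q_inv·(m₁ − m₂) mod p = 17·(11 − 72) mod 47 = 44.
m = m₂ + h·q = 72 + 44·83 = 3724.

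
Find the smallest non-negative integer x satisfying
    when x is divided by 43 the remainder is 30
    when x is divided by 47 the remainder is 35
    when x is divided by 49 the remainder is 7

23723

The moduli are pairwise coprime; N = 43·47·49 = 99029.
N/43 = 2303; 2303 ≡ 24 (mod 43); 24·9 ≡ 1, so inverse 9.
N/47 = 2107; 2107 ≡ 39 (mod 47); 39·41 ≡ 1, so inverse 41.
N/49 = 2021; 2021 ≡ 12 (mod 49); 12·45 ≡ 1, so inverse 45.
x ≡ 30·2303·9 + 35·2107·41 + 7·2021·45 = 4281970.
4281970 mod 99029 = 23723.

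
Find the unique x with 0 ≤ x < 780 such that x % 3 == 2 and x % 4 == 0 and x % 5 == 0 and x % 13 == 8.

The moduli are pairwise coprime; N = 3·4·5·13 = 780.
N/3 = 260; 260 ≡ 2 (mod 3); 2·2 ≡ 1, so inverse 2.
N/4 = 195; 195 ≡ 3 (mod 4); 3·3 ≡ 1, so inverse 3.
N/5 = 156; 156 ≡ 1 (mod 5), inverse 1.
N/13 = 60; 60 ≡ 8 (mod 13); 8·5 ≡ 1, so inverse 5.
x ≡ 2·260·2 + 0·195·3 + 0·156·1 + 8·60·5 = 3440.
3440 mod 780 = 320.

320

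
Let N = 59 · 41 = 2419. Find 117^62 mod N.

1358

Mod 59: 117 ≡ 58; by Fermat, exponent reduces to 62 mod 58 = 4; 58^4 ≡ 1 (mod 59).
Mod 41: 117 ≡ 35; by Fermat, exponent reduces to 62 mod 40 = 22; 35^22 ≡ 5 (mod 41).
Combine by CRT: x ≡ 1 (mod 59), x ≡ 5 (mod 41) ⇒ x ≡ 1358 (mod 2419).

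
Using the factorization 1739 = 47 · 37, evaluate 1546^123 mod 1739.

Mod 47: 1546 ≡ 42; by Fermat, exponent reduces to 123 mod 46 = 31; 42^31 ≡ 8 (mod 47).
Mod 37: 1546 ≡ 29; by Fermat, exponent reduces to 123 mod 36 = 15; 29^15 ≡ 6 (mod 37).
Combine by CRT: x ≡ 8 (mod 47), x ≡ 6 (mod 37) ⇒ x ≡ 1042 (mod 1739).

1042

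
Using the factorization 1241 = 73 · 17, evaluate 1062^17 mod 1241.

331

Mod 73: 1062 ≡ 40; 40^17 ≡ 39 (mod 73).
Mod 17: 1062 ≡ 8; by Fermat, exponent reduces to 17 mod 16 = 1; 8^1 ≡ 8 (mod 17).
Combine by CRT: x ≡ 39 (mod 73), x ≡ 8 (mod 17) ⇒ x ≡ 331 (mod 1241).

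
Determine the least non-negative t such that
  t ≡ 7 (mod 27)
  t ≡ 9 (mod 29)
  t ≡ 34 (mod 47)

20338

The moduli are pairwise coprime; N = 27·29·47 = 36801.
N/27 = 1363; 1363 ≡ 13 (mod 27); 13·25 ≡ 1, so inverse 25.
N/29 = 1269; 1269 ≡ 22 (mod 29); 22·4 ≡ 1, so inverse 4.
N/47 = 783; 783 ≡ 31 (mod 47); 31·44 ≡ 1, so inverse 44.
t ≡ 7·1363·25 + 9·1269·4 + 34·783·44 = 1455577.
1455577 mod 36801 = 20338.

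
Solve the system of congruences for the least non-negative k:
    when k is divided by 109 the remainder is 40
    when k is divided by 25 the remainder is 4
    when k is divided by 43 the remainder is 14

The moduli are pairwise coprime; N = 109·25·43 = 117175.
N/109 = 1075; 1075 ≡ 94 (mod 109); 94·29 ≡ 1, so inverse 29.
N/25 = 4687; 4687 ≡ 12 (mod 25); 12·23 ≡ 1, so inverse 23.
N/43 = 2725; 2725 ≡ 16 (mod 43); 16·35 ≡ 1, so inverse 35.
k ≡ 40·1075·29 + 4·4687·23 + 14·2725·35 = 3013454.
3013454 mod 117175 = 84079.

84079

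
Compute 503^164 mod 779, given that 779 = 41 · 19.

Mod 41: 503 ≡ 11; by Fermat, exponent reduces to 164 mod 40 = 4; 11^4 ≡ 4 (mod 41).
Mod 19: 503 ≡ 9; by Fermat, exponent reduces to 164 mod 18 = 2; 9^2 ≡ 5 (mod 19).
Combine by CRT: x ≡ 4 (mod 41), x ≡ 5 (mod 19) ⇒ x ≡ 537 (mod 779).

537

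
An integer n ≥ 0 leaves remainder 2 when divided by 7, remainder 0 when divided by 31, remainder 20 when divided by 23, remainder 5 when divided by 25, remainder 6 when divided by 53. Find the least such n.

The moduli are pairwise coprime; M = 7·31·23·25·53 = 6613075.
M/7 = 944725; 944725 ≡ 5 (mod 7); 5·3 ≡ 1, so inverse 3.
M/31 = 213325; 213325 ≡ 14 (mod 31); 14·20 ≡ 1, so inverse 20.
M/23 = 287525; 287525 ≡ 2 (mod 23); 2·12 ≡ 1, so inverse 12.
M/25 = 264523; 264523 ≡ 23 (mod 25); 23·12 ≡ 1, so inverse 12.
M/53 = 124775; 124775 ≡ 13 (mod 53); 13·49 ≡ 1, so inverse 49.
n ≡ 2·944725·3 + 0·213325·20 + 20·287525·12 + 5·264523·12 + 6·124775·49 = 127229580.
127229580 mod 6613075 = 1581155.

1581155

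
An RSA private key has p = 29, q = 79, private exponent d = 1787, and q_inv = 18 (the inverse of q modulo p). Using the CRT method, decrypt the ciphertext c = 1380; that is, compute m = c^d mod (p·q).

1259

d_p = d mod (p−1) = 1787 mod 28 = 23; d_q = d mod (q−1) = 71.
m₁ = c^(d_p) mod p: c ≡ 17 (mod 29), and 17^23 mod 29 = 12.
m₂ = c^(d_q) mod q: c ≡ 37 (mod 79), and 37^71 mod 79 = 74.
h = q_inv·(m₁ − m₂) mod p = 18·(12 − 74) mod 29 = 15.
m = m₂ + h·q = 74 + 15·79 = 1259.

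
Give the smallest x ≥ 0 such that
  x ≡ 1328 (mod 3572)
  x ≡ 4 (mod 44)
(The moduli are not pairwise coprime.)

19188

Combine the congruences pairwise.
gcd(3572, 44) = 4 and 4 | (4 − 1328), so the pair is consistent; merging gives x ≡ 19188 (mod 39292), where 39292 = lcm(3572, 44).
The solution is unique modulo lcm(3572, 44) = 39292.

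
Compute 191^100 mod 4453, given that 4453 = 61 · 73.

1282

Mod 61: 191 ≡ 8; by Fermat, exponent reduces to 100 mod 60 = 40; 8^40 ≡ 1 (mod 61).
Mod 73: 191 ≡ 45; by Fermat, exponent reduces to 100 mod 72 = 28; 45^28 ≡ 41 (mod 73).
Combine by CRT: x ≡ 1 (mod 61), x ≡ 41 (mod 73) ⇒ x ≡ 1282 (mod 4453).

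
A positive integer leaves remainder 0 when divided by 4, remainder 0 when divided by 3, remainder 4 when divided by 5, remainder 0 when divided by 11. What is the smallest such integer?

The moduli are pairwise coprime; N = 4·3·5·11 = 660.
N/4 = 165; 165 ≡ 1 (mod 4), inverse 1.
N/3 = 220; 220 ≡ 1 (mod 3), inverse 1.
N/5 = 132; 132 ≡ 2 (mod 5); 2·3 ≡ 1, so inverse 3.
N/11 = 60; 60 ≡ 5 (mod 11); 5·9 ≡ 1, so inverse 9.
x ≡ 0·165·1 + 0·220·1 + 4·132·3 + 0·60·9 = 1584.
1584 mod 660 = 264.

264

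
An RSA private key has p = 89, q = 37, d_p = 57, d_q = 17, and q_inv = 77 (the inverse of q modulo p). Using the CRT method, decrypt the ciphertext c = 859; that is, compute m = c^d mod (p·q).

m₁ = c^(d_p) mod p: c ≡ 58 (mod 89), and 58^57 mod 89 = 38.
m₂ = c^(d_q) mod q: c ≡ 8 (mod 37), and 8^17 mod 37 = 23.
h = q_inv·(m₁ − m₂) mod p = 77·(38 − 23) mod 89 = 87.
m = m₂ + h·q = 23 + 87·37 = 3242.

3242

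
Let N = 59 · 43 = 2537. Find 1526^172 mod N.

Mod 59: 1526 ≡ 51; by Fermat, exponent reduces to 172 mod 58 = 56; 51^56 ≡ 12 (mod 59).
Mod 43: 1526 ≡ 21; by Fermat, exponent reduces to 172 mod 42 = 4; 21^4 ≡ 35 (mod 43).
Combine by CRT: x ≡ 12 (mod 59), x ≡ 35 (mod 43) ⇒ x ≡ 1841 (mod 2537).

1841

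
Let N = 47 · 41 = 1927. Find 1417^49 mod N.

Mod 47: 1417 ≡ 7; by Fermat, exponent reduces to 49 mod 46 = 3; 7^3 ≡ 14 (mod 47).
Mod 41: 1417 ≡ 23; by Fermat, exponent reduces to 49 mod 40 = 9; 23^9 ≡ 25 (mod 41).
Combine by CRT: x ≡ 14 (mod 47), x ≡ 25 (mod 41) ⇒ x ≡ 1706 (mod 1927).

1706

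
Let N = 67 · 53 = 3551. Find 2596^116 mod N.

1909

Mod 67: 2596 ≡ 50; by Fermat, exponent reduces to 116 mod 66 = 50; 50^50 ≡ 33 (mod 67).
Mod 53: 2596 ≡ 52; by Fermat, exponent reduces to 116 mod 52 = 12; 52^12 ≡ 1 (mod 53).
Combine by CRT: x ≡ 33 (mod 67), x ≡ 1 (mod 53) ⇒ x ≡ 1909 (mod 3551).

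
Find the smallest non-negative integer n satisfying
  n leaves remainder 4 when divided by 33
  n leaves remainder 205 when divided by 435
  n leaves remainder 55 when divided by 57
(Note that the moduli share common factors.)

74155

gcd(33, 435) = 3 and 3 | (205 − 4), so the pair is consistent; merging gives n ≡ 2380 (mod 4785), where 4785 = lcm(33, 435).
gcd(4785, 57) = 3 and 3 | (55 − 2380), so the pair is consistent; merging gives n ≡ 74155 (mod 90915), where 90915 = lcm(4785, 57).
The solution is unique modulo lcm(33, 435, 57) = 90915.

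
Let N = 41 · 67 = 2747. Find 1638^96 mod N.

Mod 41: 1638 ≡ 39; by Fermat, exponent reduces to 96 mod 40 = 16; 39^16 ≡ 18 (mod 41).
Mod 67: 1638 ≡ 30; by Fermat, exponent reduces to 96 mod 66 = 30; 30^30 ≡ 1 (mod 67).
Combine by CRT: x ≡ 18 (mod 41), x ≡ 1 (mod 67) ⇒ x ≡ 1207 (mod 2747).

1207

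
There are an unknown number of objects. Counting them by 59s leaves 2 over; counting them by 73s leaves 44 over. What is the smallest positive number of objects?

4132

Combine the congruences pairwise.
From N ≡ 2 (mod 59) write N = 2 + 59t. Substituting into N ≡ 44 (mod 73) gives 59t ≡ 42 (mod 73), and since 59⁻¹ ≡ 26 (mod 73), t ≡ 70. Hence N ≡ 2 + 59·70 = 4132 (mod 4307).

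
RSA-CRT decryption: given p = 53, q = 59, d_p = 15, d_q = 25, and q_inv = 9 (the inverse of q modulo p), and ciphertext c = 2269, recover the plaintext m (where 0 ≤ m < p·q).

m₁ = c^(d_p) mod p: c ≡ 43 (mod 53), and 43^15 mod 53 = 6.
m₂ = c^(d_q) mod q: c ≡ 27 (mod 59), and 27^25 mod 59 = 19.
h = q_inv·(m₁ − m₂) mod p = 9·(6 − 19) mod 53 = 42.
m = m₂ + h·q = 19 + 42·59 = 2497.

2497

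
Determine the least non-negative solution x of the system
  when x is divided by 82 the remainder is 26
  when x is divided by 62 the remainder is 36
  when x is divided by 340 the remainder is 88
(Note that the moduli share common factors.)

gcd(82, 62) = 2 and 2 | (36 − 26), so the pair is consistent; merging gives x ≡ 1338 (mod 2542), where 2542 = lcm(82, 62).
gcd(2542, 340) = 2 and 2 | (88 − 1338), so the pair is consistent; merging gives x ≡ 344508 (mod 432140), where 432140 = lcm(2542, 340).
The solution is unique modulo lcm(82, 62, 340) = 432140.

344508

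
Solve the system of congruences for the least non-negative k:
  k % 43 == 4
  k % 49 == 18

606

From k ≡ 4 (mod 43) write k = 4 + 43t. Substituting into k ≡ 18 (mod 49) gives 43t ≡ 14 (mod 49), and since 43⁻¹ ≡ 8 (mod 49), t ≡ 14. Hence k ≡ 4 + 43·14 = 606 (mod 2107).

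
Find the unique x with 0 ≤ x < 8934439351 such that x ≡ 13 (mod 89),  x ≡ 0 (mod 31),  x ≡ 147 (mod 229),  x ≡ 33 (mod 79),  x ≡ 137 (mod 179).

The moduli are pairwise coprime; N = 89·31·229·79·179 = 8934439351.
N/89 = 100386959; 100386959 ≡ 32 (mod 89); 32·64 ≡ 1, so inverse 64.
N/31 = 288207721; 288207721 ≡ 8 (mod 31); 8·4 ≡ 1, so inverse 4.
N/229 = 39015019; 39015019 ≡ 60 (mod 229); 60·42 ≡ 1, so inverse 42.
N/79 = 113094169; 113094169 ≡ 60 (mod 79); 60·54 ≡ 1, so inverse 54.
N/179 = 49913069; 49913069 ≡ 172 (mod 179); 172·51 ≡ 1, so inverse 51.
x ≡ 13·100386959·64 + 0·288207721·4 + 147·39015019·42 + 33·113094169·54 + 137·49913069·51 = 874677099455.
874677099455 mod 8934439351 = 8036482408.

8036482408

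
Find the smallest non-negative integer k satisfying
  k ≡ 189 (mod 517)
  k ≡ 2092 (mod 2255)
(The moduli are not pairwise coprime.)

gcd(517, 2255) = 11 and 11 | (2092 − 189), so the pair is consistent; merging gives k ≡ 53957 (mod 105985), where 105985 = lcm(517, 2255).
The solution is unique modulo lcm(517, 2255) = 105985.

53957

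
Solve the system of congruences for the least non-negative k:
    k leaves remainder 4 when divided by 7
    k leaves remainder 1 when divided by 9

From k ≡ 4 (mod 7) write k = 4 + 7t. Substituting into k ≡ 1 (mod 9) gives 7t ≡ 6 (mod 9), and since 7⁻¹ ≡ 4 (mod 9), t ≡ 6. Hence k ≡ 4 + 7·6 = 46 (mod 63).

46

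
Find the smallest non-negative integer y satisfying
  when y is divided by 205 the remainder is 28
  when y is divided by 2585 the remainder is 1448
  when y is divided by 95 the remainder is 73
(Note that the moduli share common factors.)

179813

gcd(205, 2585) = 5 and 5 | (1448 − 28), so the pair is consistent; merging gives y ≡ 73828 (mod 105985), where 105985 = lcm(205, 2585).
gcd(105985, 95) = 5 and 5 | (73 − 73828), so the pair is consistent; merging gives y ≡ 179813 (mod 2013715), where 2013715 = lcm(105985, 95).
The solution is unique modulo lcm(205, 2585, 95) = 2013715.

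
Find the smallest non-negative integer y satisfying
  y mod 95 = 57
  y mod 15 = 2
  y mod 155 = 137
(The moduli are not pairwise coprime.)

gcd(95, 15) = 5 and 5 | (2 − 57), so the pair is consistent; merging gives y ≡ 152 (mod 285), where 285 = lcm(95, 15).
gcd(285, 155) = 5 and 5 | (137 − 152), so the pair is consistent; merging gives y ≡ 3857 (mod 8835), where 8835 = lcm(285, 155).
The solution is unique modulo lcm(95, 15, 155) = 8835.

3857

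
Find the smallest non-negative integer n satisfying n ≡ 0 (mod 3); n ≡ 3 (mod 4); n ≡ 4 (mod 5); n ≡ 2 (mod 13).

The moduli are pairwise coprime; M = 3·4·5·13 = 780.
M/3 = 260; 260 ≡ 2 (mod 3); 2·2 ≡ 1, so inverse 2.
M/4 = 195; 195 ≡ 3 (mod 4); 3·3 ≡ 1, so inverse 3.
M/5 = 156; 156 ≡ 1 (mod 5), inverse 1.
M/13 = 60; 60 ≡ 8 (mod 13); 8·5 ≡ 1, so inverse 5.
n ≡ 0·260·2 + 3·195·3 + 4·156·1 + 2·60·5 = 2979.
2979 mod 780 = 639.

639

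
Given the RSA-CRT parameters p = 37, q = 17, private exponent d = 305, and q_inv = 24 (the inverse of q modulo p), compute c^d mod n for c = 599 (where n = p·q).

d_p = d mod (p−1) = 305 mod 36 = 17; d_q = d mod (q−1) = 1.
m₁ = c^(d_p) mod p: c ≡ 7 (mod 37), and 7^17 mod 37 = 16.
m₂ = c^(d_q) mod q: c ≡ 4 (mod 17), and 4^1 mod 17 = 4.
h = q_inv·(m₁ − m₂) mod p = 24·(16 − 4) mod 37 = 29.
m = m₂ + h·q = 4 + 29·17 = 497.

497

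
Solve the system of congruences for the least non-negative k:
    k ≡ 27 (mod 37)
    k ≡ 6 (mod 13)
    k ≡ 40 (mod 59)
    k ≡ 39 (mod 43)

447024

The moduli are pairwise coprime; N = 37·13·59·43 = 1220297.
N/37 = 32981; 32981 ≡ 14 (mod 37); 14·8 ≡ 1, so inverse 8.
N/13 = 93869; 93869 ≡ 9 (mod 13); 9·3 ≡ 1, so inverse 3.
N/59 = 20683; 20683 ≡ 33 (mod 59); 33·34 ≡ 1, so inverse 34.
N/43 = 28379; 28379 ≡ 42 (mod 43); 42·42 ≡ 1, so inverse 42.
k ≡ 27·32981·8 + 6·93869·3 + 40·20683·34 + 39·28379·42 = 83427220.
83427220 mod 1220297 = 447024.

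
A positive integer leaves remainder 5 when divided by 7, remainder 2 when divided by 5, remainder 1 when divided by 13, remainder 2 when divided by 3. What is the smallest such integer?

The moduli are pairwise coprime; N = 7·5·13·3 = 1365.
N/7 = 195; 195 ≡ 6 (mod 7); 6·6 ≡ 1, so inverse 6.
N/5 = 273; 273 ≡ 3 (mod 5); 3·2 ≡ 1, so inverse 2.
N/13 = 105; 105 ≡ 1 (mod 13), inverse 1.
N/3 = 455; 455 ≡ 2 (mod 3); 2·2 ≡ 1, so inverse 2.
k ≡ 5·195·6 + 2·273·2 + 1·105·1 + 2·455·2 = 8867.
8867 mod 1365 = 677.

677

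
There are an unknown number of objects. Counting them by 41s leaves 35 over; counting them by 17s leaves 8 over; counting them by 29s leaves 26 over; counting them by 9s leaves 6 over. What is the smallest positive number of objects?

66291

The moduli are pairwise coprime; M = 41·17·29·9 = 181917.
M/41 = 4437; 4437 ≡ 9 (mod 41); 9·32 ≡ 1, so inverse 32.
M/17 = 10701; 10701 ≡ 8 (mod 17); 8·15 ≡ 1, so inverse 15.
M/29 = 6273; 6273 ≡ 9 (mod 29); 9·13 ≡ 1, so inverse 13.
M/9 = 20213; 20213 ≡ 8 (mod 9); 8·8 ≡ 1, so inverse 8.
N ≡ 35·4437·32 + 8·10701·15 + 26·6273·13 + 6·20213·8 = 9344058.
9344058 mod 181917 = 66291.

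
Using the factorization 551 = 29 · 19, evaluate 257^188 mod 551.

36

Mod 29: 257 ≡ 25; by Fermat, exponent reduces to 188 mod 28 = 20; 25^20 ≡ 7 (mod 29).
Mod 19: 257 ≡ 10; by Fermat, exponent reduces to 188 mod 18 = 8; 10^8 ≡ 17 (mod 19).
Combine by CRT: x ≡ 7 (mod 29), x ≡ 17 (mod 19) ⇒ x ≡ 36 (mod 551).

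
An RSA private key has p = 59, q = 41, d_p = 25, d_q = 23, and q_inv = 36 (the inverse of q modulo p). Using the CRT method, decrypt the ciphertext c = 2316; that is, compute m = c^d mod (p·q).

m₁ = c^(d_p) mod p: c ≡ 15 (mod 59), and 15^25 mod 59 = 20.
m₂ = c^(d_q) mod q: c ≡ 20 (mod 41), and 20^23 mod 41 = 5.
h = q_inv·(m₁ − m₂) mod p = 36·(20 − 5) mod 59 = 9.
m = m₂ + h·q = 5 + 9·41 = 374.

374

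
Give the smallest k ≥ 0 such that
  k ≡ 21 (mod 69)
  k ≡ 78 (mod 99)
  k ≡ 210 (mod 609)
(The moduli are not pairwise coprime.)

gcd(69, 99) = 3 and 3 | (78 − 21), so the pair is consistent; merging gives k ≡ 573 (mod 2277), where 2277 = lcm(69, 99).
gcd(2277, 609) = 3 and 3 | (210 − 573), so the pair is consistent; merging gives k ≡ 328461 (mod 462231), where 462231 = lcm(2277, 609).
The solution is unique modulo lcm(69, 99, 609) = 462231.

328461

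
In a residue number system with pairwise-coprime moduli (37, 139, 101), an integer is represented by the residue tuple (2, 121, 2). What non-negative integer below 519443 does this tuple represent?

134534

The moduli are pairwise coprime; N = 37·139·101 = 519443.
N/37 = 14039; 14039 ≡ 16 (mod 37); 16·7 ≡ 1, so inverse 7.
N/139 = 3737; 3737 ≡ 123 (mod 139); 123·26 ≡ 1, so inverse 26.
N/101 = 5143; 5143 ≡ 93 (mod 101); 93·63 ≡ 1, so inverse 63.
x ≡ 2·14039·7 + 121·3737·26 + 2·5143·63 = 12601166.
12601166 mod 519443 = 134534.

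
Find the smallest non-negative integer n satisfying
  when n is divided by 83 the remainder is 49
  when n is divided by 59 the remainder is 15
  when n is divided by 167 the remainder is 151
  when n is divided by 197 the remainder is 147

The moduli are pairwise coprime; M = 83·59·167·197 = 161106403.
M/83 = 1941041; 1941041 ≡ 3 (mod 83); 3·28 ≡ 1, so inverse 28.
M/59 = 2730617; 2730617 ≡ 38 (mod 59); 38·14 ≡ 1, so inverse 14.
M/167 = 964709; 964709 ≡ 117 (mod 167); 117·10 ≡ 1, so inverse 10.
M/197 = 817799; 817799 ≡ 52 (mod 197); 52·72 ≡ 1, so inverse 72.
n ≡ 49·1941041·28 + 15·2730617·14 + 151·964709·10 + 147·817799·72 = 13348833028.
13348833028 mod 161106403 = 138107982.

138107982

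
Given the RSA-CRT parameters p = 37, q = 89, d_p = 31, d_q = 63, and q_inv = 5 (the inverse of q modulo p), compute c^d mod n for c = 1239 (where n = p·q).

2373

m₁ = c^(d_p) mod p: c ≡ 18 (mod 37), and 18^31 mod 37 = 5.
m₂ = c^(d_q) mod q: c ≡ 82 (mod 89), and 82^63 mod 89 = 59.
h = q_inv·(m₁ − m₂) mod p = 5·(5 − 59) mod 37 = 26.
m = m₂ + h·q = 59 + 26·89 = 2373.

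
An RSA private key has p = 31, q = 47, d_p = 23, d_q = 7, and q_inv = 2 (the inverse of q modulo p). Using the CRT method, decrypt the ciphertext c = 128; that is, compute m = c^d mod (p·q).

901

m₁ = c^(d_p) mod p: c ≡ 4 (mod 31), and 4^23 mod 31 = 2.
m₂ = c^(d_q) mod q: c ≡ 34 (mod 47), and 34^7 mod 47 = 8.
h = q_inv·(m₁ − m₂) mod p = 2·(2 − 8) mod 31 = 19.
m = m₂ + h·q = 8 + 19·47 = 901.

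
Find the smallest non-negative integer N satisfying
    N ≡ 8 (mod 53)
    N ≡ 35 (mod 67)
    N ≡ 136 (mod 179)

From N ≡ 8 (mod 53) write N = 8 + 53t. Substituting into N ≡ 35 (mod 67) gives 53t ≡ 27 (mod 67), and since 53⁻¹ ≡ 43 (mod 67), t ≡ 22. Hence N ≡ 8 + 53·22 = 1174 (mod 3551).
From N ≡ 1174 (mod 3551) write N = 1174 + 3551t. Substituting into N ≡ 136 (mod 179) gives 3551t ≡ 36 (mod 179), and since 150⁻¹ ≡ 37 (mod 179), t ≡ 79. Hence N ≡ 1174 + 3551·79 = 281703 (mod 635629).

281703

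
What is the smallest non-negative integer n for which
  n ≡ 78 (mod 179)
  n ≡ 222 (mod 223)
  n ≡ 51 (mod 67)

The moduli are pairwise coprime; M = 179·223·67 = 2674439.
M/179 = 14941; 14941 ≡ 84 (mod 179); 84·130 ≡ 1, so inverse 130.
M/223 = 11993; 11993 ≡ 174 (mod 223); 174·91 ≡ 1, so inverse 91.
M/67 = 39917; 39917 ≡ 52 (mod 67); 52·58 ≡ 1, so inverse 58.
n ≡ 78·14941·130 + 222·11993·91 + 51·39917·58 = 511858812.
511858812 mod 2674439 = 1040963.

1040963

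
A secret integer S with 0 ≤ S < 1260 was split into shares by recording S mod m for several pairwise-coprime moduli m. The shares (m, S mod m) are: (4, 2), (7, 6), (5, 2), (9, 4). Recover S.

202

Combine the congruences pairwise.
From S ≡ 2 (mod 4) write S = 2 + 4t. Substituting into S ≡ 6 (mod 7) gives 4t ≡ 4 (mod 7), and since 4⁻¹ ≡ 2 (mod 7), t ≡ 1. Hence S ≡ 2 + 4·1 = 6 (mod 28).
From S ≡ 6 (mod 28) write S = 6 + 28t. Substituting into S ≡ 2 (mod 5) gives 28t ≡ 1 (mod 5), and since 3⁻¹ ≡ 2 (mod 5), t ≡ 2. Hence S ≡ 6 + 28·2 = 62 (mod 140).
From S ≡ 62 (mod 140) write S = 62 + 140t. Substituting into S ≡ 4 (mod 9) gives 140t ≡ 5 (mod 9), and since 5⁻¹ ≡ 2 (mod 9), t ≡ 1. Hence S ≡ 62 + 140·1 = 202 (mod 1260).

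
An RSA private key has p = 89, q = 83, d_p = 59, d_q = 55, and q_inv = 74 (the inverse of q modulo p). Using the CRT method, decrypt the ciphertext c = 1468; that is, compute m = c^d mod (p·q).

1118

m₁ = c^(d_p) mod p: c ≡ 44 (mod 89), and 44^59 mod 89 = 50.
m₂ = c^(d_q) mod q: c ≡ 57 (mod 83), and 57^55 mod 83 = 39.
h = q_inv·(m₁ − m₂) mod p = 74·(50 − 39) mod 89 = 13.
m = m₂ + h·q = 39 + 13·83 = 1118.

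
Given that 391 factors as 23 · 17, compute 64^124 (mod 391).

358

Mod 23: 64 ≡ 18; by Fermat, exponent reduces to 124 mod 22 = 14; 18^14 ≡ 13 (mod 23).
Mod 17: 64 ≡ 13; by Fermat, exponent reduces to 124 mod 16 = 12; 13^12 ≡ 1 (mod 17).
Combine by CRT: x ≡ 13 (mod 23), x ≡ 1 (mod 17) ⇒ x ≡ 358 (mod 391).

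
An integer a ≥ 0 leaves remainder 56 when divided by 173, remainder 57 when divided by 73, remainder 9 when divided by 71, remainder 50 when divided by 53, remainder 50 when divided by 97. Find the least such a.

2645126806

The moduli are pairwise coprime; N = 173·73·71·53·97 = 4609723919.
N/173 = 26645803; 26645803 ≡ 170 (mod 173); 170·115 ≡ 1, so inverse 115.
N/73 = 63146903; 63146903 ≡ 5 (mod 73); 5·44 ≡ 1, so inverse 44.
N/71 = 64925689; 64925689 ≡ 23 (mod 71); 23·34 ≡ 1, so inverse 34.
N/53 = 86975923; 86975923 ≡ 8 (mod 53); 8·20 ≡ 1, so inverse 20.
N/97 = 47522927; 47522927 ≡ 8 (mod 97); 8·85 ≡ 1, so inverse 85.
a ≡ 56·26645803·115 + 57·63146903·44 + 9·64925689·34 + 50·86975923·20 + 50·47522927·85 = 638787027628.
638787027628 mod 4609723919 = 2645126806.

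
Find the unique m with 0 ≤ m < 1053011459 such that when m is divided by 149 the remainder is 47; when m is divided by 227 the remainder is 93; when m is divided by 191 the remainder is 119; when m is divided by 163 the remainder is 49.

The moduli are pairwise coprime; N = 149·227·191·163 = 1053011459.
N/149 = 7067191; 7067191 ≡ 121 (mod 149); 121·133 ≡ 1, so inverse 133.
N/227 = 4638817; 4638817 ≡ 72 (mod 227); 72·41 ≡ 1, so inverse 41.
N/191 = 5513149; 5513149 ≡ 125 (mod 191); 125·136 ≡ 1, so inverse 136.
N/163 = 6460193; 6460193 ≡ 14 (mod 163); 14·35 ≡ 1, so inverse 35.
m ≡ 47·7067191·133 + 93·4638817·41 + 119·5513149·136 + 49·6460193·35 = 162168854573.
162168854573 mod 1053011459 = 5089887.

5089887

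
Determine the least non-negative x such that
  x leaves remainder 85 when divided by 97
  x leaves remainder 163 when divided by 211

Combine the congruences pairwise.
From x ≡ 85 (mod 97) write x = 85 + 97t. Substituting into x ≡ 163 (mod 211) gives 97t ≡ 78 (mod 211), and since 97⁻¹ ≡ 124 (mod 211), t ≡ 177. Hence x ≡ 85 + 97·177 = 17254 (mod 20467).

17254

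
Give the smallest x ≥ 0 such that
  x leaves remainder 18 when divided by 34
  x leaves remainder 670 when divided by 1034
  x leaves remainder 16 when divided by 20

20316

Combine the congruences pairwise.
gcd(34, 1034) = 2 and 2 | (670 − 18), so the pair is consistent; merging gives x ≡ 2738 (mod 17578), where 17578 = lcm(34, 1034).
gcd(17578, 20) = 2 and 2 | (16 − 2738), so the pair is consistent; merging gives x ≡ 20316 (mod 175780), where 175780 = lcm(17578, 20).
The solution is unique modulo lcm(34, 1034, 20) = 175780.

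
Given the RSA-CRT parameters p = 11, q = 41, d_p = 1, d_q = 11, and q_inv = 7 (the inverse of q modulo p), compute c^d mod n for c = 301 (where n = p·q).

202

m₁ = c^(d_p) mod p: c ≡ 4 (mod 11), and 4^1 mod 11 = 4.
m₂ = c^(d_q) mod q: c ≡ 14 (mod 41), and 14^11 mod 41 = 38.
h = q_inv·(m₁ − m₂) mod p = 7·(4 − 38) mod 11 = 4.
m = m₂ + h·q = 38 + 4·41 = 202.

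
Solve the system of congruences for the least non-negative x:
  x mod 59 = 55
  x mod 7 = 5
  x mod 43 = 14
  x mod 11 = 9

The moduli are pairwise coprime; N = 59·7·43·11 = 195349.
N/59 = 3311; 3311 ≡ 7 (mod 59); 7·17 ≡ 1, so inverse 17.
N/7 = 27907; 27907 ≡ 5 (mod 7); 5·3 ≡ 1, so inverse 3.
N/43 = 4543; 4543 ≡ 28 (mod 43); 28·20 ≡ 1, so inverse 20.
N/11 = 17759; 17759 ≡ 5 (mod 11); 5·9 ≡ 1, so inverse 9.
x ≡ 55·3311·17 + 5·27907·3 + 14·4543·20 + 9·17759·9 = 6224909.
6224909 mod 195349 = 169090.

169090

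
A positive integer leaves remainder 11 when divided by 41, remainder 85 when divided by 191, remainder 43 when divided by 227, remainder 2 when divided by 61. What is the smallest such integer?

The moduli are pairwise coprime; N = 41·191·227·61 = 108435857.
N/41 = 2644777; 2644777 ≡ 31 (mod 41); 31·4 ≡ 1, so inverse 4.
N/191 = 567727; 567727 ≡ 75 (mod 191); 75·163 ≡ 1, so inverse 163.
N/227 = 477691; 477691 ≡ 83 (mod 227); 83·93 ≡ 1, so inverse 93.
N/61 = 1777637; 1777637 ≡ 36 (mod 61); 36·39 ≡ 1, so inverse 39.
k ≡ 11·2644777·4 + 85·567727·163 + 43·477691·93 + 2·1777637·39 = 10031169768.
10031169768 mod 108435857 = 55070924.

55070924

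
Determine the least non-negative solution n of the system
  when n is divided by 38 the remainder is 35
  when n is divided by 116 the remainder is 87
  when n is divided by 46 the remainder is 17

gcd(38, 116) = 2 and 2 | (87 − 35), so the pair is consistent; merging gives n ≡ 1479 (mod 2204), where 2204 = lcm(38, 116).
gcd(2204, 46) = 2 and 2 | (17 − 1479), so the pair is consistent; merging gives n ≡ 21315 (mod 50692), where 50692 = lcm(2204, 46).
The solution is unique modulo lcm(38, 116, 46) = 50692.

21315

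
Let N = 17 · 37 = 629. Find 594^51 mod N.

Mod 17: 594 ≡ 16; by Fermat, exponent reduces to 51 mod 16 = 3; 16^3 ≡ 16 (mod 17).
Mod 37: 594 ≡ 2; by Fermat, exponent reduces to 51 mod 36 = 15; 2^15 ≡ 23 (mod 37).
Combine by CRT: x ≡ 16 (mod 17), x ≡ 23 (mod 37) ⇒ x ≡ 356 (mod 629).

356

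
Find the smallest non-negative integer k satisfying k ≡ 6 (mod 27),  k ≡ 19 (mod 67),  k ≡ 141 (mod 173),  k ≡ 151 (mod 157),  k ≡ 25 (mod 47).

2161360590

The moduli are pairwise coprime; N = 27·67·173·157·47 = 2309309703.
N/27 = 85529989; 85529989 ≡ 10 (mod 27); 10·19 ≡ 1, so inverse 19.
N/67 = 34467309; 34467309 ≡ 30 (mod 67); 30·38 ≡ 1, so inverse 38.
N/173 = 13348611; 13348611 ≡ 104 (mod 173); 104·5 ≡ 1, so inverse 5.
N/157 = 14708979; 14708979 ≡ 120 (mod 157); 120·140 ≡ 1, so inverse 140.
N/47 = 49134249; 49134249 ≡ 26 (mod 47); 26·38 ≡ 1, so inverse 38.
k ≡ 6·85529989·19 + 19·34467309·38 + 141·13348611·5 + 151·14708979·140 + 25·49134249·38 = 401671939209.
401671939209 mod 2309309703 = 2161360590.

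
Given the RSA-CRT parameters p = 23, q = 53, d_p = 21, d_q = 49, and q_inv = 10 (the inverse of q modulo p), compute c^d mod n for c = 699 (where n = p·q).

m₁ = c^(d_p) mod p: c ≡ 9 (mod 23), and 9^21 mod 23 = 18.
m₂ = c^(d_q) mod q: c ≡ 10 (mod 53), and 10^49 mod 53 = 15.
h = q_inv·(m₁ − m₂) mod p = 10·(18 − 15) mod 23 = 7.
m = m₂ + h·q = 15 + 7·53 = 386.

386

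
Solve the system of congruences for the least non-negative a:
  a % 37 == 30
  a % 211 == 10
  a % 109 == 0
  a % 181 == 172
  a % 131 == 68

From a ≡ 30 (mod 37) write a = 30 + 37t. Substituting into a ≡ 10 (mod 211) gives 37t ≡ 191 (mod 211), and since 37⁻¹ ≡ 154 (mod 211), t ≡ 85. Hence a ≡ 30 + 37·85 = 3175 (mod 7807).
From a ≡ 3175 (mod 7807) write a = 3175 + 7807t. Substituting into a ≡ 0 (mod 109) gives 7807t ≡ 95 (mod 109), and since 68⁻¹ ≡ 101 (mod 109), t ≡ 3. Hence a ≡ 3175 + 7807·3 = 26596 (mod 850963).
From a ≡ 26596 (mod 850963) write a = 26596 + 850963t. Substituting into a ≡ 172 (mod 181) gives 850963t ≡ 2 (mod 181), and since 82⁻¹ ≡ 117 (mod 181), t ≡ 53. Hence a ≡ 26596 + 850963·53 = 45127635 (mod 154024303).
From a ≡ 45127635 (mod 154024303) write a = 45127635 + 154024303t. Substituting into a ≡ 68 (mod 131) gives 154024303t ≡ 99 (mod 131), and since 5⁻¹ ≡ 105 (mod 131), t ≡ 46. Hence a ≡ 45127635 + 154024303·46 = 7130245573 (mod 20177183693).

7130245573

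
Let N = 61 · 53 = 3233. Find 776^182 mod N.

Mod 61: 776 ≡ 44; by Fermat, exponent reduces to 182 mod 60 = 2; 44^2 ≡ 45 (mod 61).
Mod 53: 776 ≡ 34; by Fermat, exponent reduces to 182 mod 52 = 26; 34^26 ≡ 52 (mod 53).
Combine by CRT: x ≡ 45 (mod 61), x ≡ 52 (mod 53) ⇒ x ≡ 2119 (mod 3233).

2119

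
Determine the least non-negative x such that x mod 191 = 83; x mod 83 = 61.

From x ≡ 83 (mod 191) write x = 83 + 191t. Substituting into x ≡ 61 (mod 83) gives 191t ≡ 61 (mod 83), and since 25⁻¹ ≡ 10 (mod 83), t ≡ 29. Hence x ≡ 83 + 191·29 = 5622 (mod 15853).

5622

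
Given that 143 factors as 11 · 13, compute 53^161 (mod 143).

53

Mod 11: 53 ≡ 9; by Fermat, exponent reduces to 161 mod 10 = 1; 9^1 ≡ 9 (mod 11).
Mod 13: 53 ≡ 1; by Fermat, exponent reduces to 161 mod 12 = 5; 1^5 ≡ 1 (mod 13).
Combine by CRT: x ≡ 9 (mod 11), x ≡ 1 (mod 13) ⇒ x ≡ 53 (mod 143).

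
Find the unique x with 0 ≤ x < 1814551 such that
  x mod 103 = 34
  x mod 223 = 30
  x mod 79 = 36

1280942

From x ≡ 34 (mod 103) write x = 34 + 103t. Substituting into x ≡ 30 (mod 223) gives 103t ≡ 219 (mod 223), and since 103⁻¹ ≡ 13 (mod 223), t ≡ 171. Hence x ≡ 34 + 103·171 = 17647 (mod 22969).
From x ≡ 17647 (mod 22969) write x = 17647 + 22969t. Substituting into x ≡ 36 (mod 79) gives 22969t ≡ 6 (mod 79), and since 59⁻¹ ≡ 75 (mod 79), t ≡ 55. Hence x ≡ 17647 + 22969·55 = 1280942 (mod 1814551).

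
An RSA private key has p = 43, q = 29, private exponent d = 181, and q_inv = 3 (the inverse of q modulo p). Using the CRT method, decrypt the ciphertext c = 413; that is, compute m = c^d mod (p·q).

d_p = d mod (p−1) = 181 mod 42 = 13; d_q = d mod (q−1) = 13.
m₁ = c^(d_p) mod p: c ≡ 26 (mod 43), and 26^13 mod 43 = 30.
m₂ = c^(d_q) mod q: c ≡ 7 (mod 29), and 7^13 mod 29 = 25.
h = q_inv·(m₁ − m₂) mod p = 3·(30 − 25) mod 43 = 15.
m = m₂ + h·q = 25 + 15·29 = 460.

460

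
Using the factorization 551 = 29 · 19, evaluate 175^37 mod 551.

Mod 29: 175 ≡ 1; by Fermat, exponent reduces to 37 mod 28 = 9; 1^9 ≡ 1 (mod 29).
Mod 19: 175 ≡ 4; by Fermat, exponent reduces to 37 mod 18 = 1; 4^1 ≡ 4 (mod 19).
Combine by CRT: x ≡ 1 (mod 29), x ≡ 4 (mod 19) ⇒ x ≡ 175 (mod 551).

175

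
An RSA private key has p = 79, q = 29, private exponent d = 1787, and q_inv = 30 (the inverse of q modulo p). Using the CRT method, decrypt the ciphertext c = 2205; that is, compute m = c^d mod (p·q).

d_p = d mod (p−1) = 1787 mod 78 = 71; d_q = d mod (q−1) = 23.
m₁ = c^(d_p) mod p: c ≡ 72 (mod 79), and 72^71 mod 79 = 42.
m₂ = c^(d_q) mod q: c ≡ 1 (mod 29), and 1^23 mod 29 = 1.
h = q_inv·(m₁ − m₂) mod p = 30·(42 − 1) mod 79 = 45.
m = m₂ + h·q = 1 + 45·29 = 1306.

1306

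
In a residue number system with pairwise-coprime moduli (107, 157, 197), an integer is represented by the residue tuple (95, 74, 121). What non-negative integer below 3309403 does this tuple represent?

2451786

The moduli are pairwise coprime; N = 107·157·197 = 3309403.
N/107 = 30929; 30929 ≡ 6 (mod 107); 6·18 ≡ 1, so inverse 18.
N/157 = 21079; 21079 ≡ 41 (mod 157); 41·23 ≡ 1, so inverse 23.
N/197 = 16799; 16799 ≡ 54 (mod 197); 54·135 ≡ 1, so inverse 135.
x ≡ 95·30929·18 + 74·21079·23 + 121·16799·135 = 363176713.
363176713 mod 3309403 = 2451786.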